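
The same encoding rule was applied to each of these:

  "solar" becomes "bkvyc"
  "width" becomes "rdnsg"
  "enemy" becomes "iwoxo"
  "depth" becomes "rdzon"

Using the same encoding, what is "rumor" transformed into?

byweb

The output letters match the input read backwards, each shifted +10: solar reversed is ralos. Two steps: reverse the string, then apply a Caesar shift of +10.
On rumor: reverse → romur; then shift: r+10=b, o+10=y, m+10=w, u+10=e, r+10=b.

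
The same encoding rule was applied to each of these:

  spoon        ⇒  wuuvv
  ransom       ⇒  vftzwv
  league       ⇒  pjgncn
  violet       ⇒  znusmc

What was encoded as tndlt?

pixel

In spoon: s→w is +4, p→u is +5, o→u is +6, o→v is +7 — the shift increases by 1 each position. Each letter shifts forward by (position + 4), i.e. 4, 5, 6, … — the shift grows by one for each successive letter.
Reversing it on tndlt: t−4=p, n−5=i, d−6=x, l−7=e, t−8=l.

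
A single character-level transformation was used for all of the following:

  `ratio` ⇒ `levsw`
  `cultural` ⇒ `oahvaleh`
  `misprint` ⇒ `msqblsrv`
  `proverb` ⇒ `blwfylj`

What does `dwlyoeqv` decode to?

r(17)→l(11) and a(0)→e(4) fit y≡5x+4 (mod 26); the inverse of 5 mod 26 is 21. This is an affine cipher: with a=0,…,z=25, each position x becomes (5x+4) mod 26.
Decoding dwlyoeqv: d(3)→21·(3−4)≡5=f; w(22)→21·(22−4)≡14=o; l(11)→21·(11−4)≡17=r; y(24)→21·(24−4)≡4=e; o(14)→21·(14−4)≡2=c; e(4)→21·(4−4)≡0=a; q(16)→21·(16−4)≡18=s; v(21)→21·(21−4)≡19=t (all mod 26).

forecast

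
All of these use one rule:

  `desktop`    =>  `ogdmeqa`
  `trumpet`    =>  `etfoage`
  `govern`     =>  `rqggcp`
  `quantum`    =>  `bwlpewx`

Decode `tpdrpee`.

inspect

Shifts by position in desktop: pos 0: d→o (+11), pos 1: e→g (+2), pos 2: s→d (+11), pos 3: k→m (+2) — repeating every 2. It's a Vigenère-style cipher with numeric key [11,2]: position i shifts by key[i mod 2].
Undoing it on tpdrpee: t−11=i, p−2=n, d−11=s, r−2=p, p−11=e, e−2=c, e−11=t.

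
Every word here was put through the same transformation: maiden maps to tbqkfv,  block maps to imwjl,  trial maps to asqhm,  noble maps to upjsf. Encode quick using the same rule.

xvqjl

It's a Vigenère-style cipher with numeric key [7,1,8]: position i shifts by key[i mod 3].
Applying it to quick: q+7=x, u+1=v, i+8=q, c+7=j, k+1=l.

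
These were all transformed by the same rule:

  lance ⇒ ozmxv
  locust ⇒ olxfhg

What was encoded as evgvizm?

veteran

Each pair mirrors across the alphabet (l↔o, a↔z, n↔m): positions sum to 25. Letters are reflected about the middle of the alphabet (position → 25−position): Atbash.
Reversing it on evgvizm: e↔v, v↔e, g↔t, v↔e, i↔r, z↔a, m↔n.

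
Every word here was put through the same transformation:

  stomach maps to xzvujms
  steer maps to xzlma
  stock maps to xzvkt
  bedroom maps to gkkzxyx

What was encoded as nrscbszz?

illusion

In stomach: s→x is +5, t→z is +6, o→v is +7, m→u is +8 — the shift increases by 1 each position. The shift increases by 1 at each position, starting from +5: 5, 6, 7, ….
Reversing it on nrscbszz: n−5=i, r−6=l, s−7=l, c−8=u, b−9=s, s−10=i, z−11=o, z−12=n.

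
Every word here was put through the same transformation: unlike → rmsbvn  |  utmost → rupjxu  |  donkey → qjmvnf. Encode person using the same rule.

gnaxjm

u(20)→r(17) and n(13)→m(12) fit y≡23x+25 (mod 26); the inverse of 23 mod 26 is 17. Treating letters as 0–25, the rule is x ↦ 23x + 25 (mod 26).
Applying it to person: p(15)→23·15+25≡6=g; e(4)→23·4+25≡13=n; r(17)→23·17+25≡0=a; s(18)→23·18+25≡23=x; o(14)→23·14+25≡9=j; n(13)→23·13+25≡12=m (all mod 26).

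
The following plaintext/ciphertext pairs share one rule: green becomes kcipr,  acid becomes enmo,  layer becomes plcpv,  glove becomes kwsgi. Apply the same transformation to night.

Shifts by position in green: pos 0: g→k (+4), pos 1: r→c (+11), pos 2: e→i (+4), pos 3: e→p (+11) — repeating every 2. A repeating key of period 2 is used — shifts +4, +11 over and over.
On night: n+4=r, i+11=t, g+4=k, h+11=s, t+4=x.

rtksx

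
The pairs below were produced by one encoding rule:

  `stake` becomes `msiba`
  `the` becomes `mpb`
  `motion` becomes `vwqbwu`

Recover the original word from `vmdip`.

The output letters match the input read backwards, each shifted +8: stake reversed is ekats. Read the word backwards and shift each letter +8.
Reversing it on vmdip: shift back: v−8=n, m−8=e, d−8=v, i−8=a, p−8=h → nevah; then reverse → haven.

haven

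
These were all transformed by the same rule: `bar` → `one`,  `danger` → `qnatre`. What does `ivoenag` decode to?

Compare letters: b→o is +13, a→n is +13, r→e is +13 — a constant shift. Each letter is shifted forward by 13 in the alphabet (a Caesar shift of +13).
Reversing it on ivoenag: i−13=v, v−13=i, o−13=b, e−13=r, n−13=a, a−13=n, g−13=t.

vibrant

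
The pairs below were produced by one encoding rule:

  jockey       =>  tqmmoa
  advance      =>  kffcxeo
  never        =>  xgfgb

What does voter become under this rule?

Shifts by position in jockey: pos 0: j→t (+10), pos 1: o→q (+2), pos 2: c→m (+10), pos 3: k→m (+2) — repeating every 2. It's a Vigenère-style cipher with numeric key [10,2]: position i shifts by key[i mod 2].
For voter: v+10=f, o+2=q, t+10=d, e+2=g, r+10=b.

fqdgb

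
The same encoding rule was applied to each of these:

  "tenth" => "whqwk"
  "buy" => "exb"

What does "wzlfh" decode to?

twice

Compare letters: t→w is +3, e→h is +3, n→q is +3 — a constant shift. Each letter is shifted forward by 3 in the alphabet (a Caesar shift of +3).
Undoing it on wzlfh: w−3=t, z−3=w, l−3=i, f−3=c, h−3=e.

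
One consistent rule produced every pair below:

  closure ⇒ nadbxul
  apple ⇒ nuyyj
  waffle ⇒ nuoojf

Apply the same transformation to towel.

The word is reversed, then every letter is shifted forward by 9.
Applying it to towel: reverse → lewot; then shift: l+9=u, e+9=n, w+9=f, o+9=x, t+9=c.

unfxc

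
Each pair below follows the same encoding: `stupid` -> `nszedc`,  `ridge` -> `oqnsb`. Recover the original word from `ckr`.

The output letters match the input read backwards, each shifted +10: stupid reversed is diputs. Read the word backwards and shift each letter +10.
Undoing it on ckr: shift back: c−10=s, k−10=a, r−10=h → sah; then reverse → has.

has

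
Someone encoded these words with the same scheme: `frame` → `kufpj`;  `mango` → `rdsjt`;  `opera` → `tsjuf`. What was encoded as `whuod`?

reply

Shifts by position in frame: pos 0: f→k (+5), pos 1: r→u (+3), pos 2: a→f (+5), pos 3: m→p (+3) — repeating every 2. A repeating key of period 2 is used — shifts +5, +3 over and over.
Reversing it on whuod: w−5=r, h−3=e, u−5=p, o−3=l, d−5=y.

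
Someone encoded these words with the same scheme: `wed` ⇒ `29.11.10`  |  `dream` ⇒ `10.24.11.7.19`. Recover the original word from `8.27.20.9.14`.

w is letter #23 and maps to 29: an offset of 6. The number is (letter's place in the alphabet, a=1) + 6.
Undoing it on 8.27.20.9.14: 8→(8−6)÷1=2=b, 27→(27−6)÷1=21=u, 20→(20−6)÷1=14=n, 9→(9−6)÷1=3=c, 14→(14−6)÷1=8=h.

bunch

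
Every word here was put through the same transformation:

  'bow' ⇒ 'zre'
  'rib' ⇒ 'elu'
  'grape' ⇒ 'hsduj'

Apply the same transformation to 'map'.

sdp

The output letters match the input read backwards, each shifted +3: bow reversed is wob. Read the word backwards and shift each letter +3.
On map: reverse → pam; then shift: p+3=s, a+3=d, m+3=p.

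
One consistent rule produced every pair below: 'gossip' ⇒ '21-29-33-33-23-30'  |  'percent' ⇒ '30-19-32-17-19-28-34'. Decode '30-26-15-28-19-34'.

planet

Letters become their 1-based position plus 14 (so a→15, b→16, …).
Decoding 30-26-15-28-19-34: 30→(30−14)÷1=16=p, 26→(26−14)÷1=12=l, 15→(15−14)÷1=1=a, 28→(28−14)÷1=14=n, 19→(19−14)÷1=5=e, 34→(34−14)÷1=20=t.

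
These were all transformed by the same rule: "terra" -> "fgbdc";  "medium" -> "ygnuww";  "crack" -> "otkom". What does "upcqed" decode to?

Shifts by position in terra: pos 0: t→f (+12), pos 1: e→g (+2), pos 2: r→b (+10), pos 3: r→d (+12), pos 4: a→c (+2) — repeating every 3. It's a Vigenère-style cipher with numeric key [12,2,10]: position i shifts by key[i mod 3].
Undoing it on upcqed: u−12=i, p−2=n, c−10=s, q−12=e, e−2=c, d−10=t.

insect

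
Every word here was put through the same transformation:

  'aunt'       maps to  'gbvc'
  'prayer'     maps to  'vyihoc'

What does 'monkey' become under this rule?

svvtoj

In aunt: a→g is +6, u→b is +7, n→v is +8, t→c is +9 — the shift increases by 1 each position. Each letter shifts forward by (position + 6), i.e. 6, 7, 8, … — the shift grows by one for each successive letter.
For monkey: m+6=s, o+7=v, n+8=v, k+9=t, e+10=o, y+11=j.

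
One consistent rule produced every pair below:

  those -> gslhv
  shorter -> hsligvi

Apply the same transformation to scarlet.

Each pair mirrors across the alphabet (t↔g, h↔s, o↔l): positions sum to 25. Each letter is replaced by its mirror in the alphabet: a↔z, b↔y, c↔x, and so on (the Atbash cipher).
For scarlet: s↔h, c↔x, a↔z, r↔i, l↔o, e↔v, t↔g.

hxziovg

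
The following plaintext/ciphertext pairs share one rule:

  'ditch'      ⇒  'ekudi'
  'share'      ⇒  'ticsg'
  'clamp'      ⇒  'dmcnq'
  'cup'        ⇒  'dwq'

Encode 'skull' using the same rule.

The shift depends on letter class: consonant d→e is +1, but vowel i→k is +2. The rule splits by letter class: vowels +2, consonants +1.
Applying it to skull: s(cons)+1=t, k(cons)+1=l, u(vowel)+2=w, l(cons)+1=m, l(cons)+1=m.

tlwmm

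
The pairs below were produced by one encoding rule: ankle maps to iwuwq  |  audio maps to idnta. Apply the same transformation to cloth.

In ankle: a→i is +8, n→w is +9, k→u is +10, l→w is +11 — the shift increases by 1 each position. The shift increases by 1 at each position, starting from +8: 8, 9, 10, ….
On cloth: c+8=k, l+9=u, o+10=y, t+11=e, h+12=t.

kuyet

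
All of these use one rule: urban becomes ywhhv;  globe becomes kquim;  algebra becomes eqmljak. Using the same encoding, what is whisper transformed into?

amozxnb

In urban: u→y is +4, r→w is +5, b→h is +6, a→h is +7 — the shift increases by 1 each position. The shift increases by 1 at each position, starting from +4: 4, 5, 6, ….
For whisper: w+4=a, h+5=m, i+6=o, s+7=z, p+8=x, e+9=n, r+10=b.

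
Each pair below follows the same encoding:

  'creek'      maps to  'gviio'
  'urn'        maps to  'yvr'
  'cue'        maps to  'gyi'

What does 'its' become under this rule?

Compare letters: c→g is +4, r→v is +4, e→i is +4 — a constant shift. This is a Caesar cipher with shift 4.
Applying it to its: i+4=m, t+4=x, s+4=w.

mxw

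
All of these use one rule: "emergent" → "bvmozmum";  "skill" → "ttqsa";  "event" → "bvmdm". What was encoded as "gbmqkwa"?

society

The output letters match the input read backwards, each shifted +8: emergent reversed is tnegreme. Two steps: reverse the string, then apply a Caesar shift of +8.
Undoing it on gbmqkwa: shift back: g−8=y, b−8=t, m−8=e, q−8=i, k−8=c, w−8=o, a−8=s → yteicos; then reverse → society.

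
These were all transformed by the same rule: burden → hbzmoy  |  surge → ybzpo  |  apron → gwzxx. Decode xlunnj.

In burden: b→h is +6, u→b is +7, r→z is +8, d→m is +9 — the shift increases by 1 each position. Letter i (0-indexed) is shifted by i+6, so successive shifts are 6, 7, 8, ….
Reversing it on xlunnj: x−6=r, l−7=e, u−8=m, n−9=e, n−10=d, j−11=y.

remedy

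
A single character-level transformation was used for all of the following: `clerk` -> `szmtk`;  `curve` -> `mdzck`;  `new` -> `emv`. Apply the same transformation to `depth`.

The output letters match the input read backwards, each shifted +8: clerk reversed is krelc. Read the word backwards and shift each letter +8.
For depth: reverse → htped; then shift: h+8=p, t+8=b, p+8=x, e+8=m, d+8=l.

pbxml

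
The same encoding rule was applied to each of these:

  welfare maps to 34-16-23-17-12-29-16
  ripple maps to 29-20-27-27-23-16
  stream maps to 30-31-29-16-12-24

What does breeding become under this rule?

w is letter #23 and maps to 34: an offset of 11. Each letter is replaced by its alphabet position (a=1..z=26) + 11.
On breeding: b=2→13, r=18→29, e=5→16, e=5→16, d=4→15, i=9→20, n=14→25, g=7→18.

13-29-16-16-15-20-25-18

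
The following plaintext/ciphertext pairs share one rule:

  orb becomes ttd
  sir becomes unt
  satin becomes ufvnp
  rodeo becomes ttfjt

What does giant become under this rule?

infpv

The rule splits by letter class: vowels +5, consonants +2.
Applying it to giant: g(cons)+2=i, i(vowel)+5=n, a(vowel)+5=f, n(cons)+2=p, t(cons)+2=v.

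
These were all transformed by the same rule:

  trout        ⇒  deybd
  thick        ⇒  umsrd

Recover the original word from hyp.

fox

The output letters match the input read backwards, each shifted +10: trout reversed is tuort. The word is reversed, then every letter is shifted forward by 10.
Decoding hyp: shift back: h−10=x, y−10=o, p−10=f → xof; then reverse → fox.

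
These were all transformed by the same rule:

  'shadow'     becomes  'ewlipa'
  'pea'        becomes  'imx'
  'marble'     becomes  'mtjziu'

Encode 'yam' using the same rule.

The output letters match the input read backwards, each shifted +8: shadow reversed is wodahs. Two steps: reverse the string, then apply a Caesar shift of +8.
On yam: reverse → may; then shift: m+8=u, a+8=i, y+8=g.

uig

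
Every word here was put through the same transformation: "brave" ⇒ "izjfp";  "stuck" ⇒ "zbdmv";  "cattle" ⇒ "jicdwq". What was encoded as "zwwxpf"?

sonnet

The shift increases by 1 at each position, starting from +7: 7, 8, 9, ….
Reversing it on zwwxpf: z−7=s, w−8=o, w−9=n, x−10=n, p−11=e, f−12=t.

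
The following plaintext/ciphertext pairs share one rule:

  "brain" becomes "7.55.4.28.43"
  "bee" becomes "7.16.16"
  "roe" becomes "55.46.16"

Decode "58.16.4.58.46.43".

b(#2)→7 and r(#18)→55: differences scale by 3, so n = 3·pos + 1. The formula is n = 3×(alphabet index, a=1) + 1.
Reversing it on 58.16.4.58.46.43: 58→(58−1)÷3=19=s, 16→(16−1)÷3=5=e, 4→(4−1)÷3=1=a, 58→(58−1)÷3=19=s, 46→(46−1)÷3=15=o, 43→(43−1)÷3=14=n.

season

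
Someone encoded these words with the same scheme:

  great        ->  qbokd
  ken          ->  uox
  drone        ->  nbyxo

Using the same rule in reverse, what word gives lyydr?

booth

Every letter moves 10 places later in the alphabet, wrapping around z→a.
Decoding lyydr: l−10=b, y−10=o, y−10=o, d−10=t, r−10=h.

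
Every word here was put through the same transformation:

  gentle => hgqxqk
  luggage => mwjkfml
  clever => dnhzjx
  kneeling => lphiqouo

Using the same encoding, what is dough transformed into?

The shift increases by 1 at each position, starting from +1: 1, 2, 3, ….
On dough: d+1=e, o+2=q, u+3=x, g+4=k, h+5=m.

eqxkm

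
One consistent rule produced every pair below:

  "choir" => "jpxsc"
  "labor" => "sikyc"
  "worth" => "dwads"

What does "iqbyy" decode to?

bison

In choir: c→j is +7, h→p is +8, o→x is +9, i→s is +10 — the shift increases by 1 each position. Each letter shifts forward by (position + 7), i.e. 7, 8, 9, … — the shift grows by one for each successive letter.
Decoding iqbyy: i−7=b, q−8=i, b−9=s, y−10=o, y−11=n.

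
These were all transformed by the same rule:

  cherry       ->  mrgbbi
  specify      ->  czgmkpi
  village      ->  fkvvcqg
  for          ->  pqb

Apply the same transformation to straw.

Two shifts are in play — +2 for a/e/i/o/u, +10 for every other letter.
For straw: s(cons)+10=c, t(cons)+10=d, r(cons)+10=b, a(vowel)+2=c, w(cons)+10=g.

cdbcg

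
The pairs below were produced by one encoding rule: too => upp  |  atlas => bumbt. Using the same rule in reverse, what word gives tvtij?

sushi

Compare letters: t→u is +1, o→p is +1, o→p is +1 — a constant shift. Each letter is shifted forward by 1 in the alphabet (a Caesar shift of +1).
Decoding tvtij: t−1=s, v−1=u, t−1=s, i−1=h, j−1=i.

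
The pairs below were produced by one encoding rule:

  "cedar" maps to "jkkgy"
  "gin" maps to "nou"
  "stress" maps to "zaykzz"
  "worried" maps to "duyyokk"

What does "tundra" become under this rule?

aaukyg

The shift depends on letter class: consonant c→j is +7, but vowel e→k is +6. Two shifts are in play — +6 for a/e/i/o/u, +7 for every other letter.
Applying it to tundra: t(cons)+7=a, u(vowel)+6=a, n(cons)+7=u, d(cons)+7=k, r(cons)+7=y, a(vowel)+6=g.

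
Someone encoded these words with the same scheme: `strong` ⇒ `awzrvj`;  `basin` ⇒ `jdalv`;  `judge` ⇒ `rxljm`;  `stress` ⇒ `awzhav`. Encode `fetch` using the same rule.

nhbfp

Shifts by position in strong: pos 0: s→a (+8), pos 1: t→w (+3), pos 2: r→z (+8), pos 3: o→r (+3) — repeating every 2. It's a Vigenère-style cipher with numeric key [8,3]: position i shifts by key[i mod 2].
On fetch: f+8=n, e+3=h, t+8=b, c+3=f, h+8=p.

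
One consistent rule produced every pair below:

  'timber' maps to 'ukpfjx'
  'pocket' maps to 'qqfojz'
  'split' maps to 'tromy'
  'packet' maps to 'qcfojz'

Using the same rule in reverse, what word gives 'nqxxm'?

mouth

In timber: t→u is +1, i→k is +2, m→p is +3, b→f is +4 — the shift increases by 1 each position. The shift increases by 1 at each position, starting from +1: 1, 2, 3, ….
Undoing it on nqxxm: n−1=m, q−2=o, x−3=u, x−4=t, m−5=h.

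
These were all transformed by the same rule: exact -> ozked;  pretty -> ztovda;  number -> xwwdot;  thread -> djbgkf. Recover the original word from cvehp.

Shifts by position in exact: pos 0: e→o (+10), pos 1: x→z (+2), pos 2: a→k (+10), pos 3: c→e (+2) — repeating every 2. The shifts repeat in a cycle of length 2: positions 0,1,… shift by +10, +2, then the pattern repeats.
Reversing it on cvehp: c−10=s, v−2=t, e−10=u, h−2=f, p−10=f.

stuff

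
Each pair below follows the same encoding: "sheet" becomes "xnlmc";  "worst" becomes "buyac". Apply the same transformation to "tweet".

In sheet: s→x is +5, h→n is +6, e→l is +7, e→m is +8 — the shift increases by 1 each position. Letter i (0-indexed) is shifted by i+5, so successive shifts are 5, 6, 7, ….
For tweet: t+5=y, w+6=c, e+7=l, e+8=m, t+9=c.

yclmc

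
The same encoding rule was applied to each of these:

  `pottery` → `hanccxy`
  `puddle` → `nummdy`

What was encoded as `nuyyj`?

apple

The output letters match the input read backwards, each shifted +9: pottery reversed is yrettop. Read the word backwards and shift each letter +9.
Undoing it on nuyyj: shift back: n−9=e, u−9=l, y−9=p, y−9=p, j−9=a → elppa; then reverse → apple.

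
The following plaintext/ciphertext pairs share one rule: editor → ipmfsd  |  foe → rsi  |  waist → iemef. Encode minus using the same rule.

Vowels shift forward by 4 and consonants shift forward by 12.
Applying it to minus: m(cons)+12=y, i(vowel)+4=m, n(cons)+12=z, u(vowel)+4=y, s(cons)+12=e.

ymzye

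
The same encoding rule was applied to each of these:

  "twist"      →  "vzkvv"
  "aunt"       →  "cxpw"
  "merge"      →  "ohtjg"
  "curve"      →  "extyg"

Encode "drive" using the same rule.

fukyg

Shifts by position in twist: pos 0: t→v (+2), pos 1: w→z (+3), pos 2: i→k (+2), pos 3: s→v (+3) — repeating every 2. The shifts repeat in a cycle of length 2: positions 0,1,… shift by +2, +3, then the pattern repeats.
On drive: d+2=f, r+3=u, i+2=k, v+3=y, e+2=g.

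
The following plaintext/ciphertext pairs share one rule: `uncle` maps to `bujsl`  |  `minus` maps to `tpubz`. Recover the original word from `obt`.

Compare letters: u→b is +7, n→u is +7, c→j is +7 — a constant shift. It's a constant shift of +7 (ROT7).
Decoding obt: o−7=h, b−7=u, t−7=m.

hum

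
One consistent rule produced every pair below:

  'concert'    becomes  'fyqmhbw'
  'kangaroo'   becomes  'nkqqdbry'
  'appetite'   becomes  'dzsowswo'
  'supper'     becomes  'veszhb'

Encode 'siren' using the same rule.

vsuoq

The shifts repeat in a cycle of length 2: positions 0,1,… shift by +3, +10, then the pattern repeats.
On siren: s+3=v, i+10=s, r+3=u, e+10=o, n+3=q.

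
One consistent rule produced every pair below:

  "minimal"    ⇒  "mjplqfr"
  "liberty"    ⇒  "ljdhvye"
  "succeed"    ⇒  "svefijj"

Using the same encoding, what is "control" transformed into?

In minimal: m→m is +0, i→j is +1, n→p is +2, i→l is +3 — the shift increases by 1 each position. Each letter shifts forward by its position index (0, 1, 2, …) — the shift grows by one for each successive letter.
On control: c+0=c, o+1=p, n+2=p, t+3=w, r+4=v, o+5=t, l+6=r.

cppwvtr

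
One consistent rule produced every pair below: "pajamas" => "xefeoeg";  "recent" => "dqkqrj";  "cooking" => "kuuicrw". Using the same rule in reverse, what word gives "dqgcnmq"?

Each letter's alphabet position (a=0..z=25) is mapped through 3·x+4 mod 26 — an affine cipher.
Decoding dqgcnmq: d(3)→9·(3−4)≡17=r; q(16)→9·(16−4)≡4=e; g(6)→9·(6−4)≡18=s; c(2)→9·(2−4)≡8=i; n(13)→9·(13−4)≡3=d; m(12)→9·(12−4)≡20=u; q(16)→9·(16−4)≡4=e (all mod 26).

residue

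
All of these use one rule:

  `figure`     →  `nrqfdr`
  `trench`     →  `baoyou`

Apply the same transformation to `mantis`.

ujxeuf

In figure: f→n is +8, i→r is +9, g→q is +10, u→f is +11 — the shift increases by 1 each position. Letter i (0-indexed) is shifted by i+8, so successive shifts are 8, 9, 10, ….
For mantis: m+8=u, a+9=j, n+10=x, t+11=e, i+12=u, s+13=f.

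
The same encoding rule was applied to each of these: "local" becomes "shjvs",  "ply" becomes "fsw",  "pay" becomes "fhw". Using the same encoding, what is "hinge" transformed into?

The output letters match the input read backwards, each shifted +7: local reversed is lacol. Two steps: reverse the string, then apply a Caesar shift of +7.
On hinge: reverse → egnih; then shift: e+7=l, g+7=n, n+7=u, i+7=p, h+7=o.

lnupo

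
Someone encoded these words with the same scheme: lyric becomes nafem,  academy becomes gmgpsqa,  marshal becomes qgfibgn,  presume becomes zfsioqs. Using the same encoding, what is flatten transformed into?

This is an affine cipher: with a=0,…,z=25, each position x becomes (3x+6) mod 26.
Applying it to flatten: f(5)→3·5+6≡21=v; l(11)→3·11+6≡13=n; a(0)→3·0+6≡6=g; t(19)→3·19+6≡11=l; t(19)→3·19+6≡11=l; e(4)→3·4+6≡18=s; n(13)→3·13+6≡19=t (all mod 26).

vngllst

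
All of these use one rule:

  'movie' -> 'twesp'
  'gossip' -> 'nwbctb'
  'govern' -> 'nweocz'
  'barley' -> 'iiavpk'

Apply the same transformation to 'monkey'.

In movie: m→t is +7, o→w is +8, v→e is +9, i→s is +10 — the shift increases by 1 each position. Each letter shifts forward by (position + 7), i.e. 7, 8, 9, … — the shift grows by one for each successive letter.
Applying it to monkey: m+7=t, o+8=w, n+9=w, k+10=u, e+11=p, y+12=k.

twwupk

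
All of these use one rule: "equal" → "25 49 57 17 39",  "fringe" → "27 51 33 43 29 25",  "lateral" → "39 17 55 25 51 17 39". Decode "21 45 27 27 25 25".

The formula is n = 2×(alphabet index, a=1) + 15.
Undoing it on 21 45 27 27 25 25: 21→(21−15)÷2=3=c, 45→(45−15)÷2=15=o, 27→(27−15)÷2=6=f, 27→(27−15)÷2=6=f, 25→(25−15)÷2=5=e, 25→(25−15)÷2=5=e.

coffee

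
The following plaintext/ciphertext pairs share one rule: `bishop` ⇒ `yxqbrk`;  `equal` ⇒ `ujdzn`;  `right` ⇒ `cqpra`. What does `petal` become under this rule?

The output letters match the input read backwards, each shifted +9: bishop reversed is pohsib. The word is reversed, then every letter is shifted forward by 9.
Applying it to petal: reverse → latep; then shift: l+9=u, a+9=j, t+9=c, e+9=n, p+9=y.

ujcny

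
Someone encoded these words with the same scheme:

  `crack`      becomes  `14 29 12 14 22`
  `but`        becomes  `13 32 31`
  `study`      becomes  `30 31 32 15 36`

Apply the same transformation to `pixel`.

27 20 35 16 23

c is letter #3 and maps to 14: an offset of 11. The number is (letter's place in the alphabet, a=1) + 11.
On pixel: p=16→27, i=9→20, x=24→35, e=5→16, l=12→23.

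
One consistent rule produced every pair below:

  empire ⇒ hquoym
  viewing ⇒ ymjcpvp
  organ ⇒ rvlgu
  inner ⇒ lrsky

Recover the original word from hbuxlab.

express

In empire: e→h is +3, m→q is +4, p→u is +5, i→o is +6 — the shift increases by 1 each position. The shift increases by 1 at each position, starting from +3: 3, 4, 5, ….
Decoding hbuxlab: h−3=e, b−4=x, u−5=p, x−6=r, l−7=e, a−8=s, b−9=s.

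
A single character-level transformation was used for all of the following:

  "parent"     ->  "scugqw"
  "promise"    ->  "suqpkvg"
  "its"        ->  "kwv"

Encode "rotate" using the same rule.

uqwcwg

Two shifts are in play — +2 for a/e/i/o/u, +3 for every other letter.
On rotate: r(cons)+3=u, o(vowel)+2=q, t(cons)+3=w, a(vowel)+2=c, t(cons)+3=w, e(vowel)+2=g.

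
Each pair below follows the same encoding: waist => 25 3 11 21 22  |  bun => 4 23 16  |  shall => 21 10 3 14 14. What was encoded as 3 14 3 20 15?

w is letter #23 and maps to 25: an offset of 2. Letters become their 1-based position plus 2 (so a→3, b→4, …).
Undoing it on 3 14 3 20 15: 3→(3−2)÷1=1=a, 14→(14−2)÷1=12=l, 3→(3−2)÷1=1=a, 20→(20−2)÷1=18=r, 15→(15−2)÷1=13=m.

alarm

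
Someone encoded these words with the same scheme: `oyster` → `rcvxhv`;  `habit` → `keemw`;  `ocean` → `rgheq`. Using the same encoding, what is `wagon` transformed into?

zejsq

A repeating key of period 2 is used — shifts +3, +4 over and over.
On wagon: w+3=z, a+4=e, g+3=j, o+4=s, n+3=q.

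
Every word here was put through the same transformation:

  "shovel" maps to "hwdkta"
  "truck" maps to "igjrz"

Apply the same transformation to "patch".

Compare letters: s→h is +15, h→w is +15, o→d is +15 — a constant shift. Every letter moves 15 places later in the alphabet, wrapping around z→a.
Applying it to patch: p+15=e, a+15=p, t+15=i, c+15=r, h+15=w.

epirw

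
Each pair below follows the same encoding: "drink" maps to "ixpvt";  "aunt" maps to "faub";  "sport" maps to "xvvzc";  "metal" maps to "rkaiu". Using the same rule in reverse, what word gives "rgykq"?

In drink: d→i is +5, r→x is +6, i→p is +7, n→v is +8 — the shift increases by 1 each position. Letter i (0-indexed) is shifted by i+5, so successive shifts are 5, 6, 7, ….
Reversing it on rgykq: r−5=m, g−6=a, y−7=r, k−8=c, q−9=h.

march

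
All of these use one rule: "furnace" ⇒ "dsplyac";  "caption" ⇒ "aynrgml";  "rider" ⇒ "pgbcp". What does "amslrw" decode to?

Compare letters: f→d is +24, u→s is +24, r→p is +24 — a constant shift. It's a constant shift of +24 (ROT24).
Undoing it on amslrw: a−24=c, m−24=o, s−24=u, l−24=n, r−24=t, w−24=y.

county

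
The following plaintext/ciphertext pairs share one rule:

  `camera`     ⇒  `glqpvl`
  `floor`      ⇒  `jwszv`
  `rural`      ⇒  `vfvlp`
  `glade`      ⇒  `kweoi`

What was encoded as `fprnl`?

bench

Shifts by position in camera: pos 0: c→g (+4), pos 1: a→l (+11), pos 2: m→q (+4), pos 3: e→p (+11) — repeating every 2. It's a Vigenère-style cipher with numeric key [4,11]: position i shifts by key[i mod 2].
Undoing it on fprnl: f−4=b, p−11=e, r−4=n, n−11=c, l−4=h.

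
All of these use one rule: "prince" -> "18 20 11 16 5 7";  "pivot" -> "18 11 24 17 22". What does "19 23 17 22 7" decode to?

quote

p is letter #16 and maps to 18: an offset of 2. Each letter is replaced by its alphabet position (a=1..z=26) + 2.
Undoing it on 19 23 17 22 7: 19→(19−2)÷1=17=q, 23→(23−2)÷1=21=u, 17→(17−2)÷1=15=o, 22→(22−2)÷1=20=t, 7→(7−2)÷1=5=e.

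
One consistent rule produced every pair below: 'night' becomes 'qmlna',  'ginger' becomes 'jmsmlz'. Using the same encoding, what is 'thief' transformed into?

Letter i (0-indexed) is shifted by i+3, so successive shifts are 3, 4, 5, ….
On thief: t+3=w, h+4=l, i+5=n, e+6=k, f+7=m.

wlnkm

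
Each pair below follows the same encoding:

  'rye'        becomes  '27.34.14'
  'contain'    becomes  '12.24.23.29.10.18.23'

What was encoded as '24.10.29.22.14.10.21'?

r is letter #18 and maps to 27: an offset of 9. Letters become their 1-based position plus 9 (so a→10, b→11, …).
Decoding 24.10.29.22.14.10.21: 24→(24−9)÷1=15=o, 10→(10−9)÷1=1=a, 29→(29−9)÷1=20=t, 22→(22−9)÷1=13=m, 14→(14−9)÷1=5=e, 10→(10−9)÷1=1=a, 21→(21−9)÷1=12=l.

oatmeal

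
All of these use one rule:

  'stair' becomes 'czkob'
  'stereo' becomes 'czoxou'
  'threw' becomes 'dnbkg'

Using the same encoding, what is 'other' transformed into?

yzrkb

The shifts repeat in a cycle of length 2: positions 0,1,… shift by +10, +6, then the pattern repeats.
Applying it to other: o+10=y, t+6=z, h+10=r, e+6=k, r+10=b.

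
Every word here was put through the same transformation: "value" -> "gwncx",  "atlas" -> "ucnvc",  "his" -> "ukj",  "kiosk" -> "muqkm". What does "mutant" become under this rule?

The output letters match the input read backwards, each shifted +2: value reversed is eulav. Two steps: reverse the string, then apply a Caesar shift of +2.
Applying it to mutant: reverse → tnatum; then shift: t+2=v, n+2=p, a+2=c, t+2=v, u+2=w, m+2=o.

vpcvwo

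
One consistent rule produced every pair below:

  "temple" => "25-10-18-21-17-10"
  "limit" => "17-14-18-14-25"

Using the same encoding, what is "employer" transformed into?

10-18-21-17-20-30-10-23

t is letter #20 and maps to 25: an offset of 5. Each letter is replaced by its alphabet position (a=1..z=26) + 5.
For employer: e=5→10, m=13→18, p=16→21, l=12→17, o=15→20, y=25→30, e=5→10, r=18→23.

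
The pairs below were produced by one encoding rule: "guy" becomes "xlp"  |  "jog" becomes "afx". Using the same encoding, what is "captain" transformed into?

trgkrze

Compare letters: g→x is +17, u→l is +17, y→p is +17 — a constant shift. Every letter moves 17 places later in the alphabet, wrapping around z→a.
For captain: c+17=t, a+17=r, p+17=g, t+17=k, a+17=r, i+17=z, n+17=e.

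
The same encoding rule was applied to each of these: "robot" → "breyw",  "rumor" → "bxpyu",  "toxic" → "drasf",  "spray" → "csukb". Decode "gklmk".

Shifts by position in robot: pos 0: r→b (+10), pos 1: o→r (+3), pos 2: b→e (+3), pos 3: o→y (+10), pos 4: t→w (+3) — repeating every 3. A repeating key of period 3 is used — shifts +10, +3, +3 over and over.
Reversing it on gklmk: g−10=w, k−3=h, l−3=i, m−10=c, k−3=h.

which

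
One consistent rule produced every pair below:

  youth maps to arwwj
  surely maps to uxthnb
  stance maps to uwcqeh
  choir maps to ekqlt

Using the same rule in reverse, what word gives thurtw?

resort

The shifts repeat in a cycle of length 2: positions 0,1,… shift by +2, +3, then the pattern repeats.
Undoing it on thurtw: t−2=r, h−3=e, u−2=s, r−3=o, t−2=r, w−3=t.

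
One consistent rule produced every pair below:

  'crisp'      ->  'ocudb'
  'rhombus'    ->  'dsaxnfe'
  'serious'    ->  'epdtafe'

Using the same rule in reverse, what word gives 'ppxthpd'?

deliver

Shifts by position in crisp: pos 0: c→o (+12), pos 1: r→c (+11), pos 2: i→u (+12), pos 3: s→d (+11) — repeating every 2. It's a Vigenère-style cipher with numeric key [12,11]: position i shifts by key[i mod 2].
Undoing it on ppxthpd: p−12=d, p−11=e, x−12=l, t−11=i, h−12=v, p−11=e, d−12=r.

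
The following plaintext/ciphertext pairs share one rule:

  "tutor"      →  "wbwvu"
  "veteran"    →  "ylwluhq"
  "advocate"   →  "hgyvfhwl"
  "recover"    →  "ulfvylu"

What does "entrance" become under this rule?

lqwuhqfl

Vowels shift forward by 7 and consonants shift forward by 3.
On entrance: e(vowel)+7=l, n(cons)+3=q, t(cons)+3=w, r(cons)+3=u, a(vowel)+7=h, n(cons)+3=q, c(cons)+3=f, e(vowel)+7=l.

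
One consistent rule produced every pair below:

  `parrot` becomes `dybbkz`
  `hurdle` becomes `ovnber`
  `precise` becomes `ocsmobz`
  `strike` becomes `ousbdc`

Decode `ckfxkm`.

The output letters match the input read backwards, each shifted +10: parrot reversed is torrap. Two steps: reverse the string, then apply a Caesar shift of +10.
Decoding ckfxkm: shift back: c−10=s, k−10=a, f−10=v, x−10=n, k−10=a, m−10=c → savnac; then reverse → canvas.

canvas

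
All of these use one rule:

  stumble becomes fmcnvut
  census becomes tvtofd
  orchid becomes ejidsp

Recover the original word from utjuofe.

The output letters match the input read backwards, each shifted +1: stumble reversed is elbmuts. The word is reversed, then every letter is shifted forward by 1.
Decoding utjuofe: shift back: u−1=t, t−1=s, j−1=i, u−1=t, o−1=n, f−1=e, e−1=d → tsitned; then reverse → dentist.

dentist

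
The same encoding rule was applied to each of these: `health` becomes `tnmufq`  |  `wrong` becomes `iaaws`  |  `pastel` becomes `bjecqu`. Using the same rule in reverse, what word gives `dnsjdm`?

regard

Shifts by position in health: pos 0: h→t (+12), pos 1: e→n (+9), pos 2: a→m (+12), pos 3: l→u (+9) — repeating every 2. The shifts repeat in a cycle of length 2: positions 0,1,… shift by +12, +9, then the pattern repeats.
Decoding dnsjdm: d−12=r, n−9=e, s−12=g, j−9=a, d−12=r, m−9=d.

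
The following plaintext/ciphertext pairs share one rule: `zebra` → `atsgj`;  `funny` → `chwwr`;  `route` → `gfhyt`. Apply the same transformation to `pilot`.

odefy

z(25)→a(0) and e(4)→t(19) fit y≡9x+9 (mod 26); the inverse of 9 mod 26 is 3. This is an affine cipher: with a=0,…,z=25, each position x becomes (9x+9) mod 26.
On pilot: p(15)→9·15+9≡14=o; i(8)→9·8+9≡3=d; l(11)→9·11+9≡4=e; o(14)→9·14+9≡5=f; t(19)→9·19+9≡24=y (all mod 26).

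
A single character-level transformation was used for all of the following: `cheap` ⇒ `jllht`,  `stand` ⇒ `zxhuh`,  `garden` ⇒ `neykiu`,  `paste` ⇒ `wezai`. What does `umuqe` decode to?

ninja

The shifts repeat in a cycle of length 3: positions 0,1,… shift by +7, +4, +7, then the pattern repeats.
Reversing it on umuqe: u−7=n, m−4=i, u−7=n, q−7=j, e−4=a.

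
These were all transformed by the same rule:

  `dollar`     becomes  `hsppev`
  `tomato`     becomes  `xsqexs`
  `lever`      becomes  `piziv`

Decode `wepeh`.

Compare letters: d→h is +4, o→s is +4, l→p is +4 — a constant shift. This is a Caesar cipher with shift 4.
Reversing it on wepeh: w−4=s, e−4=a, p−4=l, e−4=a, h−4=d.

salad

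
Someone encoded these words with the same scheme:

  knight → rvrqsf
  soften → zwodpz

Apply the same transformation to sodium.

zwmsfy

The shift increases by 1 at each position, starting from +7: 7, 8, 9, ….
On sodium: s+7=z, o+8=w, d+9=m, i+10=s, u+11=f, m+12=y.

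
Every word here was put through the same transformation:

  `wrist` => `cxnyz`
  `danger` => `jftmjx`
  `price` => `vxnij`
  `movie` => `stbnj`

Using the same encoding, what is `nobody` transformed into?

tthtje

The shift depends on letter class: consonant w→c is +6, but vowel i→n is +5. The rule splits by letter class: vowels +5, consonants +6.
For nobody: n(cons)+6=t, o(vowel)+5=t, b(cons)+6=h, o(vowel)+5=t, d(cons)+6=j, y(cons)+6=e.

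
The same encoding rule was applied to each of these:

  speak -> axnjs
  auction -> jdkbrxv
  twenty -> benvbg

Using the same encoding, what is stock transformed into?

The shift depends on letter class: consonant s→a is +8, but vowel e→n is +9. Two shifts are in play — +9 for a/e/i/o/u, +8 for every other letter.
On stock: s(cons)+8=a, t(cons)+8=b, o(vowel)+9=x, c(cons)+8=k, k(cons)+8=s.

abxks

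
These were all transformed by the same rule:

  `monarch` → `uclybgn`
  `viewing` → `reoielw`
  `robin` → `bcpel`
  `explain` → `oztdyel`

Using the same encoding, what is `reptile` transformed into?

botjedo

m(12)→u(20) and o(14)→c(2) fit y≡17x+24 (mod 26); the inverse of 17 mod 26 is 23. Treating letters as 0–25, the rule is x ↦ 17x + 24 (mod 26).
For reptile: r(17)→17·17+24≡1=b; e(4)→17·4+24≡14=o; p(15)→17·15+24≡19=t; t(19)→17·19+24≡9=j; i(8)→17·8+24≡4=e; l(11)→17·11+24≡3=d; e(4)→17·4+24≡14=o (all mod 26).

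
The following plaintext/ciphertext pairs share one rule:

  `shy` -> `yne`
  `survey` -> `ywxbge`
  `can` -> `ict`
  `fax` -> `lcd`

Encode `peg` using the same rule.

The shift depends on letter class: consonant s→y is +6, but vowel u→w is +2. Vowels shift forward by 2 and consonants shift forward by 6.
Applying it to peg: p(cons)+6=v, e(vowel)+2=g, g(cons)+6=m.

vgm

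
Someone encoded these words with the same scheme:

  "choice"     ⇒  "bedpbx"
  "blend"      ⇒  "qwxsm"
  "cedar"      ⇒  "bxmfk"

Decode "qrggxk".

butter

c(2)→b(1) and h(7)→e(4) fit y≡11x+5 (mod 26); the inverse of 11 mod 26 is 19. Each letter's alphabet position (a=0..z=25) is mapped through 11·x+5 mod 26 — an affine cipher.
Undoing it on qrggxk: q(16)→19·(16−5)≡1=b; r(17)→19·(17−5)≡20=u; g(6)→19·(6−5)≡19=t; g(6)→19·(6−5)≡19=t; x(23)→19·(23−5)≡4=e; k(10)→19·(10−5)≡17=r (all mod 26).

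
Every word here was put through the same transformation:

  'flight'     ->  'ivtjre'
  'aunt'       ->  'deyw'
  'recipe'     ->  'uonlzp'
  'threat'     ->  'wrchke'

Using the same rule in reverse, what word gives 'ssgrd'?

pivot

Shifts by position in flight: pos 0: f→i (+3), pos 1: l→v (+10), pos 2: i→t (+11), pos 3: g→j (+3), pos 4: h→r (+10), pos 5: t→e (+11) — repeating every 3. A repeating key of period 3 is used — shifts +3, +10, +11 over and over.
Reversing it on ssgrd: s−3=p, s−10=i, g−11=v, r−3=o, d−10=t.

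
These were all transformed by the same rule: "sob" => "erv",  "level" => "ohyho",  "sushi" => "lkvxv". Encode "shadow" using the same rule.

The output letters match the input read backwards, each shifted +3: sob reversed is bos. Two steps: reverse the string, then apply a Caesar shift of +3.
On shadow: reverse → wodahs; then shift: w+3=z, o+3=r, d+3=g, a+3=d, h+3=k, s+3=v.

zrgdkv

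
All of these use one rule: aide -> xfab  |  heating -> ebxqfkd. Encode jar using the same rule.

gxo

This is a Caesar cipher with shift 23.
For jar: j+23=g, a+23=x, r+23=o.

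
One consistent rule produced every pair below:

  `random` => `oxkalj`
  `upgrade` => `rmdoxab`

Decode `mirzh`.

pluck

Compare letters: r→o is +23, a→x is +23, n→k is +23 — a constant shift. This is a Caesar cipher with shift 23.
Decoding mirzh: m−23=p, i−23=l, r−23=u, z−23=c, h−23=k.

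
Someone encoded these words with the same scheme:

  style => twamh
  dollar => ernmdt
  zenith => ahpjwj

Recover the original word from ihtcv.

It's a Vigenère-style cipher with numeric key [1,3,2]: position i shifts by key[i mod 3].
Undoing it on ihtcv: i−1=h, h−3=e, t−2=r, c−1=b, v−3=s.

herbs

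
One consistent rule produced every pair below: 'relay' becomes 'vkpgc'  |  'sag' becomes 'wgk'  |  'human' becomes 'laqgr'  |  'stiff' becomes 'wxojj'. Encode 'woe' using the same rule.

The shift depends on letter class: consonant r→v is +4, but vowel e→k is +6. Vowels shift forward by 6 and consonants shift forward by 4.
Applying it to woe: w(cons)+4=a, o(vowel)+6=u, e(vowel)+6=k.

auk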